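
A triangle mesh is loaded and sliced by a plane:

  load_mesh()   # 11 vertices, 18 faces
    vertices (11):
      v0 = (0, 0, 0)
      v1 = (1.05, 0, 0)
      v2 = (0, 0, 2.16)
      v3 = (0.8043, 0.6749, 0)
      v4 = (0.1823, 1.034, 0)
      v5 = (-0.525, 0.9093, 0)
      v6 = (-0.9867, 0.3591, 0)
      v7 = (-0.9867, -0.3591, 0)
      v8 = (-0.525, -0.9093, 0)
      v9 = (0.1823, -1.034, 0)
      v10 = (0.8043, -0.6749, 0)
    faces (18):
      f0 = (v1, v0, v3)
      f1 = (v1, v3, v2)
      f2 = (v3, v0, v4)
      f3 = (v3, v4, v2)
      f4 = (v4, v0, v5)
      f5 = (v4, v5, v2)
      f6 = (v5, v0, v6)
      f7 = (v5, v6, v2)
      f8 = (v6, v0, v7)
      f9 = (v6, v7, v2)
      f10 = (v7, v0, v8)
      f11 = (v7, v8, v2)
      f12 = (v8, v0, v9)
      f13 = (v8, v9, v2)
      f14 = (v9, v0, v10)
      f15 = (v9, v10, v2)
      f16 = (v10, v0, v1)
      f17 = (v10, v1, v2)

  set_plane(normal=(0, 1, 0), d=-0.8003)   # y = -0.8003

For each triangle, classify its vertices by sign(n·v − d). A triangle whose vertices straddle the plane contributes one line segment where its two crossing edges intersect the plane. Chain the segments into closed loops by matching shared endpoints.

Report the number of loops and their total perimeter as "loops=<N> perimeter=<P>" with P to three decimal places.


loops=1 perimeter=2.812

Straddling triangles (6 of 18):
  (v7,v0,v8) [++-] → (-0.462067, -0.8003, 0)–(-0.616467, -0.8003, 0)  len=0.1544
  (v7,v8,v2) [+-+] → (-0.616467, -0.8003, 0)–(-0.462067, -0.8003, 0.258924)  len=0.3015
  (v8,v0,v9) [-+-] → (-0.462067, -0.8003, 0)–(0.141097, -0.8003, 0)  len=0.6032
  (v8,v9,v2) [--+] → (0.141097, -0.8003, 0.488193)–(-0.462067, -0.8003, 0.258924)  len=0.6453
  (v9,v0,v10) [-++] → (0.141097, -0.8003, 0)–(0.587094, -0.8003, 0)  len=0.4460
  (v9,v10,v2) [-++] → (0.587094, -0.8003, 0)–(0.141097, -0.8003, 0.488193)  len=0.6612

Chained into 1 loop(s):
  loop 1: 6 segments, perimeter = 2.8115
Total perimeter = 2.812


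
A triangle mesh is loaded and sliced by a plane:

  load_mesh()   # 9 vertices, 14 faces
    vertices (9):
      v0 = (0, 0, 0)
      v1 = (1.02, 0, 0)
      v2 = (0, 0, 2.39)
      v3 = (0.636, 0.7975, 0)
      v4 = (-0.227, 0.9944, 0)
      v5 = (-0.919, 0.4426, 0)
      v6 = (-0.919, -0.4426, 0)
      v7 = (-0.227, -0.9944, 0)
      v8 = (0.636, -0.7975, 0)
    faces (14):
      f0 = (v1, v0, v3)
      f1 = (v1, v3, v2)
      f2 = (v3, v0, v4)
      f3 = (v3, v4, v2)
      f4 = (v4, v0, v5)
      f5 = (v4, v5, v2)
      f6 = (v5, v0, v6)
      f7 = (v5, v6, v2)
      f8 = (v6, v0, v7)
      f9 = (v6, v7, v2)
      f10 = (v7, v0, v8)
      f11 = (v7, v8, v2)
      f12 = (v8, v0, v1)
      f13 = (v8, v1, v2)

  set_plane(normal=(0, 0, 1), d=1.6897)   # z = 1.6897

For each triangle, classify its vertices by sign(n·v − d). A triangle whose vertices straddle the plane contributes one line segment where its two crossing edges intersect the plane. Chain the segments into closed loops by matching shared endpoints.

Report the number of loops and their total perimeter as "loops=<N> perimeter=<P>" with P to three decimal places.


loops=1 perimeter=1.815

Straddling triangles (7 of 14):
  (v1,v3,v2) [--+] → (0.186356, 0.233678, 1.6897)–(0.298873, 0, 1.6897)  len=0.2594
  (v3,v4,v2) [--+] → (-0.0665138, 0.291372, 1.6897)–(0.186356, 0.233678, 1.6897)  len=0.2594
  (v4,v5,v2) [--+] → (-0.269279, 0.129687, 1.6897)–(-0.0665138, 0.291372, 1.6897)  len=0.2593
  (v5,v6,v2) [--+] → (-0.269279, -0.129687, 1.6897)–(-0.269279, 0.129687, 1.6897)  len=0.2594
  (v6,v7,v2) [--+] → (-0.0665138, -0.291372, 1.6897)–(-0.269279, -0.129687, 1.6897)  len=0.2593
  (v7,v8,v2) [--+] → (0.186356, -0.233678, 1.6897)–(-0.0665138, -0.291372, 1.6897)  len=0.2594
  (v8,v1,v2) [--+] → (0.298873, 0, 1.6897)–(0.186356, -0.233678, 1.6897)  len=0.2594

Chained into 1 loop(s):
  loop 1: 7 segments, perimeter = 1.8155
Total perimeter = 1.815


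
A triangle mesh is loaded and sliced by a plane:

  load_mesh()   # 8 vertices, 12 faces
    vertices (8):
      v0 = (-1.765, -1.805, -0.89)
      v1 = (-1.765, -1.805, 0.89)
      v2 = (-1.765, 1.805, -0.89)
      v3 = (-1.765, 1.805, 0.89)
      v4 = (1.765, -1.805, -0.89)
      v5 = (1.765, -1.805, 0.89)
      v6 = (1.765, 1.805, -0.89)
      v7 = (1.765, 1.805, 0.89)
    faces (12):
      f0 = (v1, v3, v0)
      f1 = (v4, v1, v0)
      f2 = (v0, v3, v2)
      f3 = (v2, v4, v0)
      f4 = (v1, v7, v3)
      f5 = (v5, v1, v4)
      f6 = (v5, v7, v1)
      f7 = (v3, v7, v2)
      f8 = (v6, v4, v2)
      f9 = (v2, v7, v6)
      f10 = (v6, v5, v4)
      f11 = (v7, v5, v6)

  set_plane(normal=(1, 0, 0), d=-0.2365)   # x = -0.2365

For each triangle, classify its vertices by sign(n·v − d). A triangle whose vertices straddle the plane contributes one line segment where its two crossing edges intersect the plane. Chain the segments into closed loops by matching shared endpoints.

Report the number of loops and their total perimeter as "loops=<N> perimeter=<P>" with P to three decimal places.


Straddling triangles (8 of 12):
  (v4,v1,v0) [+--] → (-0.2365, -1.805, 0.119255)–(-0.2365, -1.805, -0.89)  len=1.0093
  (v2,v4,v0) [-+-] → (-0.2365, 0.24186, -0.89)–(-0.2365, -1.805, -0.89)  len=2.0469
  (v1,v7,v3) [-+-] → (-0.2365, -0.24186, 0.89)–(-0.2365, 1.805, 0.89)  len=2.0469
  (v5,v1,v4) [+-+] → (-0.2365, -1.805, 0.89)–(-0.2365, -1.805, 0.119255)  len=0.7707
  (v5,v7,v1) [++-] → (-0.2365, -0.24186, 0.89)–(-0.2365, -1.805, 0.89)  len=1.5631
  (v3,v7,v2) [-+-] → (-0.2365, 1.805, 0.89)–(-0.2365, 1.805, -0.119255)  len=1.0093
  (v6,v4,v2) [++-] → (-0.2365, 0.24186, -0.89)–(-0.2365, 1.805, -0.89)  len=1.5631
  (v2,v7,v6) [-++] → (-0.2365, 1.805, -0.119255)–(-0.2365, 1.805, -0.89)  len=0.7707

Chained into 1 loop(s):
  loop 1: 8 segments, perimeter = 10.7800
Total perimeter = 10.780

loops=1 perimeter=10.780


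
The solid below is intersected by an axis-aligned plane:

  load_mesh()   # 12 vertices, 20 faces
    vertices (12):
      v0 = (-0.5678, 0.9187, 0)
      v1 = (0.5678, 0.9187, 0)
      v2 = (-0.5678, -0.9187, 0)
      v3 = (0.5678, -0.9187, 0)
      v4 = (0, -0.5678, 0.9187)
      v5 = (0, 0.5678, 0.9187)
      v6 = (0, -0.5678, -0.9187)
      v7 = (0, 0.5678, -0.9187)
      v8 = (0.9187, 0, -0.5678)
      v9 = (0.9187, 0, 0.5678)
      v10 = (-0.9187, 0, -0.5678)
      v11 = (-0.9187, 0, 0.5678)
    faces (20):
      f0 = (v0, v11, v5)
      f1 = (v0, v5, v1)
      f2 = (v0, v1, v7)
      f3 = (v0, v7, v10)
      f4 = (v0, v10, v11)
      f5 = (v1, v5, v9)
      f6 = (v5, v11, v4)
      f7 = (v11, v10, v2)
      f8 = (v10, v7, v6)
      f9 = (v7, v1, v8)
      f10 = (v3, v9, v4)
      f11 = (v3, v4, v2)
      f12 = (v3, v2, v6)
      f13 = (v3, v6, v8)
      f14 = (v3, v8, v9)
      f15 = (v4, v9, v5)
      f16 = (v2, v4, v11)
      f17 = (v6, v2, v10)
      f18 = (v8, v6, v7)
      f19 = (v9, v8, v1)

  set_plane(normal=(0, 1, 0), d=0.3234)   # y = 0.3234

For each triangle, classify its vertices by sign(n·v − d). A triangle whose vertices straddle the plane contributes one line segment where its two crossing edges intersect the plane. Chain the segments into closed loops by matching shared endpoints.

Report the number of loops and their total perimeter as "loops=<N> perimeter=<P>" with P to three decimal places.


Straddling triangles (10 of 20):
  (v0,v11,v5) [+-+] → (-0.795176, 0.3234, 0.367924)–(-0.395439, 0.3234, 0.767661)  len=0.5653
  (v0,v7,v10) [++-] → (-0.395439, 0.3234, -0.767661)–(-0.795176, 0.3234, -0.367924)  len=0.5653
  (v0,v10,v11) [+--] → (-0.795176, 0.3234, -0.367924)–(-0.795176, 0.3234, 0.367924)  len=0.7358
  (v1,v5,v9) [++-] → (0.395439, 0.3234, 0.767661)–(0.795176, 0.3234, 0.367924)  len=0.5653
  (v5,v11,v4) [+--] → (-0.395439, 0.3234, 0.767661)–(0, 0.3234, 0.9187)  len=0.4233
  (v10,v7,v6) [-+-] → (-0.395439, 0.3234, -0.767661)–(0, 0.3234, -0.9187)  len=0.4233
  (v7,v1,v8) [++-] → (0.795176, 0.3234, -0.367924)–(0.395439, 0.3234, -0.767661)  len=0.5653
  (v4,v9,v5) [--+] → (0.395439, 0.3234, 0.767661)–(0, 0.3234, 0.9187)  len=0.4233
  (v8,v6,v7) [--+] → (0, 0.3234, -0.9187)–(0.395439, 0.3234, -0.767661)  len=0.4233
  (v9,v8,v1) [--+] → (0.795176, 0.3234, -0.367924)–(0.795176, 0.3234, 0.367924)  len=0.7358

Chained into 1 loop(s):
  loop 1: 10 segments, perimeter = 5.4262
Total perimeter = 5.426

loops=1 perimeter=5.426


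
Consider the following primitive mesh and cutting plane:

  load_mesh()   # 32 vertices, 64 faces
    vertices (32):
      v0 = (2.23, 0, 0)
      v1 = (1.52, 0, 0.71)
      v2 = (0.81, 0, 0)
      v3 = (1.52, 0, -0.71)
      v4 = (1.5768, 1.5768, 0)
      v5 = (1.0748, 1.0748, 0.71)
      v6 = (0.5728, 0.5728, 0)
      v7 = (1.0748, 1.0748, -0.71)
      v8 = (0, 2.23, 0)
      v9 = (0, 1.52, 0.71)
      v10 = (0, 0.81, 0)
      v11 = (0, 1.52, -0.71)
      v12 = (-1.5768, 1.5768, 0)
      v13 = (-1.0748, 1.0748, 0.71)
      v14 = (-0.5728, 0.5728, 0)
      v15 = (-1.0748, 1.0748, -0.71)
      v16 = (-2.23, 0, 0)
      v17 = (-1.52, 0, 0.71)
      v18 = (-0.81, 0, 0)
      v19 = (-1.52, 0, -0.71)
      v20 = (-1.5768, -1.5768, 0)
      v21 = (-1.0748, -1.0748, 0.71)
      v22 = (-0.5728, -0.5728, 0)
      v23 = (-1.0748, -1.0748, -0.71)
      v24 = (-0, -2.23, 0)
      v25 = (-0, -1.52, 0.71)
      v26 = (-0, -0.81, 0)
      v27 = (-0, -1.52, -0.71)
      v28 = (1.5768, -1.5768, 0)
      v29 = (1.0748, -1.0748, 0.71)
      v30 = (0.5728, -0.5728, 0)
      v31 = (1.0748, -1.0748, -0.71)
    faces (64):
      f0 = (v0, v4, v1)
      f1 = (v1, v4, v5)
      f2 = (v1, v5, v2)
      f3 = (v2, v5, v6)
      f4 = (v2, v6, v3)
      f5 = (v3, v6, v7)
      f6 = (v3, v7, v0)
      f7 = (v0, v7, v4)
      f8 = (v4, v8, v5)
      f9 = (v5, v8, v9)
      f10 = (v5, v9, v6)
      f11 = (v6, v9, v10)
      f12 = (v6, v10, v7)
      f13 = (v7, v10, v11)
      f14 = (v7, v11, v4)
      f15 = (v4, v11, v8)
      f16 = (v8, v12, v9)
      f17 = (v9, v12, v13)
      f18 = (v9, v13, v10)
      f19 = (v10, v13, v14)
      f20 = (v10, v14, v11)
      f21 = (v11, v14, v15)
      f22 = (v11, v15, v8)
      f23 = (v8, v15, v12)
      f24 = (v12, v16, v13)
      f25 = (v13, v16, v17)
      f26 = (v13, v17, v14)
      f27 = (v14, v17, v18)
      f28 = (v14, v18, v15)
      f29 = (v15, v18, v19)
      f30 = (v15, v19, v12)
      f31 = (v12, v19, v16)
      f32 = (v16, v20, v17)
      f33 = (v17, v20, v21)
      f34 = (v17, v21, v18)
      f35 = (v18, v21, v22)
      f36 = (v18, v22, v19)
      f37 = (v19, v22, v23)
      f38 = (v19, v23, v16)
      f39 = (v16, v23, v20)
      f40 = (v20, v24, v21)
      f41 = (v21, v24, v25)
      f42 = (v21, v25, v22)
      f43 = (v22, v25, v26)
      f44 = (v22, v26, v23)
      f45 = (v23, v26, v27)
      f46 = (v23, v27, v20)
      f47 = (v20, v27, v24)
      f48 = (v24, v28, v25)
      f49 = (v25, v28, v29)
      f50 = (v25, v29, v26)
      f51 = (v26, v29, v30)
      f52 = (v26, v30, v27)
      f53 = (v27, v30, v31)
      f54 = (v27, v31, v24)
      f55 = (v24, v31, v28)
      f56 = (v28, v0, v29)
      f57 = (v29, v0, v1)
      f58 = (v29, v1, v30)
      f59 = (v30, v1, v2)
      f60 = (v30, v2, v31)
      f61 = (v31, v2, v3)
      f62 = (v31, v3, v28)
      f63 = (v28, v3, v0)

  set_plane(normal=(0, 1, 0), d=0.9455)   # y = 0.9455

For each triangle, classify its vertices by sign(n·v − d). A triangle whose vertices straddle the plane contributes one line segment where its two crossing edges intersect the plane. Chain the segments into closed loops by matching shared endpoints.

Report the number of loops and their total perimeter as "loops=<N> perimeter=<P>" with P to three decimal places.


loops=1 perimeter=9.144

Straddling triangles (22 of 64):
  (v0,v4,v1) [-+-] → (1.83832, 0.9455, 0)–(1.55406, 0.9455, 0.284261)  len=0.4020
  (v1,v4,v5) [-++] → (1.55406, 0.9455, 0.284261)–(1.12836, 0.9455, 0.71)  len=0.6021
  (v1,v5,v2) [-+-] → (1.12836, 0.9455, 0.71)–(1.04294, 0.9455, 0.624586)  len=0.1208
  (v2,v5,v6) [-+-] → (1.04294, 0.9455, 0.624586)–(0.9455, 0.9455, 0.527125)  len=0.1378
  (v3,v6,v7) [--+] → (0.9455, 0.9455, -0.527125)–(1.12836, 0.9455, -0.71)  len=0.2586
  (v3,v7,v0) [-+-] → (1.12836, 0.9455, -0.71)–(1.21377, 0.9455, -0.624586)  len=0.1208
  (v0,v7,v4) [-++] → (1.21377, 0.9455, -0.624586)–(1.83832, 0.9455, 0)  len=0.8833
  (v5,v9,v6) [++-] → (0.347417, 0.9455, 0.279368)–(0.9455, 0.9455, 0.527125)  len=0.6474
  (v6,v9,v10) [-+-] → (0.347417, 0.9455, 0.279368)–(0, 0.9455, 0.1355)  len=0.3760
  (v6,v10,v7) [--+] → (0.549983, 0.9455, -0.363312)–(0.9455, 0.9455, -0.527125)  len=0.4281
  (v7,v10,v11) [+-+] → (0.549983, 0.9455, -0.363312)–(0, 0.9455, -0.1355)  len=0.5953
  (v9,v13,v10) [++-] → (-0.549983, 0.9455, 0.363312)–(0, 0.9455, 0.1355)  len=0.5953
  (v10,v13,v14) [-+-] → (-0.549983, 0.9455, 0.363312)–(-0.9455, 0.9455, 0.527125)  len=0.4281
  (v10,v14,v11) [--+] → (-0.347417, 0.9455, -0.279368)–(0, 0.9455, -0.1355)  len=0.3760
  (v11,v14,v15) [+-+] → (-0.347417, 0.9455, -0.279368)–(-0.9455, 0.9455, -0.527125)  len=0.6474
  (v12,v16,v13) [+-+] → (-1.83832, 0.9455, 0)–(-1.21377, 0.9455, 0.624586)  len=0.8833
  (v13,v16,v17) [+--] → (-1.21377, 0.9455, 0.624586)–(-1.12836, 0.9455, 0.71)  len=0.1208
  (v13,v17,v14) [+--] → (-1.12836, 0.9455, 0.71)–(-0.9455, 0.9455, 0.527125)  len=0.2586
  (v14,v18,v15) [--+] → (-1.04294, 0.9455, -0.624586)–(-0.9455, 0.9455, -0.527125)  len=0.1378
  (v15,v18,v19) [+--] → (-1.04294, 0.9455, -0.624586)–(-1.12836, 0.9455, -0.71)  len=0.1208
  (v15,v19,v12) [+-+] → (-1.12836, 0.9455, -0.71)–(-1.55406, 0.9455, -0.284261)  len=0.6021
  (v12,v19,v16) [+--] → (-1.55406, 0.9455, -0.284261)–(-1.83832, 0.9455, 0)  len=0.4020

Chained into 1 loop(s):
  loop 1: 22 segments, perimeter = 9.1443
Total perimeter = 9.144


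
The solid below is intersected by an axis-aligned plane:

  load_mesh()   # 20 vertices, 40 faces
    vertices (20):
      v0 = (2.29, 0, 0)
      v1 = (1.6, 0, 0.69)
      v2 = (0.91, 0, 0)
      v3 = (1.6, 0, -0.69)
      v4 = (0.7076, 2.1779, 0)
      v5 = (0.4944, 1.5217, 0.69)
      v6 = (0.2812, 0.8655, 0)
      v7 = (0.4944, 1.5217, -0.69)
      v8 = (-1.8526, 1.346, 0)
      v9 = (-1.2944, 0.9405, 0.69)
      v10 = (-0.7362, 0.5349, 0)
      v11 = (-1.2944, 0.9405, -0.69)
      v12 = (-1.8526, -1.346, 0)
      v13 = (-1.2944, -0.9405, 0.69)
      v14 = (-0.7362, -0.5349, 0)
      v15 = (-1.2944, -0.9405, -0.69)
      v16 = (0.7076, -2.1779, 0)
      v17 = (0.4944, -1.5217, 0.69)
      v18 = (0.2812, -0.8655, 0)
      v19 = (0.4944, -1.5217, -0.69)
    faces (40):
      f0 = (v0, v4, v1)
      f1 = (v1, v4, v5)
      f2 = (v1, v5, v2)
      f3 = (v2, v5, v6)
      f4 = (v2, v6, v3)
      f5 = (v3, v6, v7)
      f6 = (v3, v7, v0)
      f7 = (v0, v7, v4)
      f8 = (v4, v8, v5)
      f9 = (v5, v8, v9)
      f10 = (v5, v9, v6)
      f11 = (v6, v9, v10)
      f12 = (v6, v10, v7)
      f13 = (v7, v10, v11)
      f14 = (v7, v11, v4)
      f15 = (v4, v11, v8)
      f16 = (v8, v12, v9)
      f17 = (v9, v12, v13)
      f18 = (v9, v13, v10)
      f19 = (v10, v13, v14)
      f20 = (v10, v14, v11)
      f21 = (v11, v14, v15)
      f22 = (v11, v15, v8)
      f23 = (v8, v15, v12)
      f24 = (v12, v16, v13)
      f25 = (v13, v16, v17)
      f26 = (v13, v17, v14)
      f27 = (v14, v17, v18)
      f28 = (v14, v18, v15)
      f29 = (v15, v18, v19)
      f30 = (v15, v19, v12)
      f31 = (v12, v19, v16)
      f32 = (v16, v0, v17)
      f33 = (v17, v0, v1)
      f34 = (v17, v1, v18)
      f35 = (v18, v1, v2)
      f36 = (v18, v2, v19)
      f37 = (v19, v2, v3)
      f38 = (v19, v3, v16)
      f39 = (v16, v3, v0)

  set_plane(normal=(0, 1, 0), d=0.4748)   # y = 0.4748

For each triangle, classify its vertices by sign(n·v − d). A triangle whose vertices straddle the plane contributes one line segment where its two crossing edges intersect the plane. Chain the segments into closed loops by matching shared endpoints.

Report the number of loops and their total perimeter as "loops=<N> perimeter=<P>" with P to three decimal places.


loops=2 perimeter=7.453

Straddling triangles (16 of 40):
  (v0,v4,v1) [-+-] → (1.94502, 0.4748, 0)–(1.40545, 0.4748, 0.539574)  len=0.7631
  (v1,v4,v5) [-++] → (1.40545, 0.4748, 0.539574)–(1.25503, 0.4748, 0.69)  len=0.2127
  (v1,v5,v2) [-+-] → (1.25503, 0.4748, 0.69)–(0.780325, 0.4748, 0.215293)  len=0.6713
  (v2,v5,v6) [-++] → (0.780325, 0.4748, 0.215293)–(0.56505, 0.4748, 0)  len=0.3045
  (v2,v6,v3) [-+-] → (0.56505, 0.4748, 0)–(0.876527, 0.4748, -0.311477)  len=0.4405
  (v3,v6,v7) [-++] → (0.876527, 0.4748, -0.311477)–(1.25503, 0.4748, -0.69)  len=0.5353
  (v3,v7,v0) [-+-] → (1.25503, 0.4748, -0.69)–(1.72974, 0.4748, -0.215293)  len=0.6713
  (v0,v7,v4) [-++] → (1.72974, 0.4748, -0.215293)–(1.94502, 0.4748, 0)  len=0.3045
  (v8,v12,v9) [+-+] → (-1.8526, 0.4748, 0)–(-1.40809, 0.4748, 0.549465)  len=0.7068
  (v9,v12,v13) [+--] → (-1.40809, 0.4748, 0.549465)–(-1.2944, 0.4748, 0.69)  len=0.1808
  (v9,v13,v10) [+-+] → (-1.2944, 0.4748, 0.69)–(-0.758938, 0.4748, 0.028107)  len=0.8514
  (v10,v13,v14) [+--] → (-0.758938, 0.4748, 0.028107)–(-0.7362, 0.4748, 0)  len=0.0362
  (v10,v14,v11) [+-+] → (-0.7362, 0.4748, 0)–(-1.11821, 0.4748, -0.472206)  len=0.6074
  (v11,v14,v15) [+--] → (-1.11821, 0.4748, -0.472206)–(-1.2944, 0.4748, -0.69)  len=0.2801
  (v11,v15,v8) [+-+] → (-1.2944, 0.4748, -0.69)–(-1.63992, 0.4748, -0.262903)  len=0.5494
  (v8,v15,v12) [+--] → (-1.63992, 0.4748, -0.262903)–(-1.8526, 0.4748, 0)  len=0.3382

Chained into 2 loop(s):
  loop 1: 8 segments, perimeter = 3.9032
  loop 2: 8 segments, perimeter = 3.5501
Total perimeter = 7.453


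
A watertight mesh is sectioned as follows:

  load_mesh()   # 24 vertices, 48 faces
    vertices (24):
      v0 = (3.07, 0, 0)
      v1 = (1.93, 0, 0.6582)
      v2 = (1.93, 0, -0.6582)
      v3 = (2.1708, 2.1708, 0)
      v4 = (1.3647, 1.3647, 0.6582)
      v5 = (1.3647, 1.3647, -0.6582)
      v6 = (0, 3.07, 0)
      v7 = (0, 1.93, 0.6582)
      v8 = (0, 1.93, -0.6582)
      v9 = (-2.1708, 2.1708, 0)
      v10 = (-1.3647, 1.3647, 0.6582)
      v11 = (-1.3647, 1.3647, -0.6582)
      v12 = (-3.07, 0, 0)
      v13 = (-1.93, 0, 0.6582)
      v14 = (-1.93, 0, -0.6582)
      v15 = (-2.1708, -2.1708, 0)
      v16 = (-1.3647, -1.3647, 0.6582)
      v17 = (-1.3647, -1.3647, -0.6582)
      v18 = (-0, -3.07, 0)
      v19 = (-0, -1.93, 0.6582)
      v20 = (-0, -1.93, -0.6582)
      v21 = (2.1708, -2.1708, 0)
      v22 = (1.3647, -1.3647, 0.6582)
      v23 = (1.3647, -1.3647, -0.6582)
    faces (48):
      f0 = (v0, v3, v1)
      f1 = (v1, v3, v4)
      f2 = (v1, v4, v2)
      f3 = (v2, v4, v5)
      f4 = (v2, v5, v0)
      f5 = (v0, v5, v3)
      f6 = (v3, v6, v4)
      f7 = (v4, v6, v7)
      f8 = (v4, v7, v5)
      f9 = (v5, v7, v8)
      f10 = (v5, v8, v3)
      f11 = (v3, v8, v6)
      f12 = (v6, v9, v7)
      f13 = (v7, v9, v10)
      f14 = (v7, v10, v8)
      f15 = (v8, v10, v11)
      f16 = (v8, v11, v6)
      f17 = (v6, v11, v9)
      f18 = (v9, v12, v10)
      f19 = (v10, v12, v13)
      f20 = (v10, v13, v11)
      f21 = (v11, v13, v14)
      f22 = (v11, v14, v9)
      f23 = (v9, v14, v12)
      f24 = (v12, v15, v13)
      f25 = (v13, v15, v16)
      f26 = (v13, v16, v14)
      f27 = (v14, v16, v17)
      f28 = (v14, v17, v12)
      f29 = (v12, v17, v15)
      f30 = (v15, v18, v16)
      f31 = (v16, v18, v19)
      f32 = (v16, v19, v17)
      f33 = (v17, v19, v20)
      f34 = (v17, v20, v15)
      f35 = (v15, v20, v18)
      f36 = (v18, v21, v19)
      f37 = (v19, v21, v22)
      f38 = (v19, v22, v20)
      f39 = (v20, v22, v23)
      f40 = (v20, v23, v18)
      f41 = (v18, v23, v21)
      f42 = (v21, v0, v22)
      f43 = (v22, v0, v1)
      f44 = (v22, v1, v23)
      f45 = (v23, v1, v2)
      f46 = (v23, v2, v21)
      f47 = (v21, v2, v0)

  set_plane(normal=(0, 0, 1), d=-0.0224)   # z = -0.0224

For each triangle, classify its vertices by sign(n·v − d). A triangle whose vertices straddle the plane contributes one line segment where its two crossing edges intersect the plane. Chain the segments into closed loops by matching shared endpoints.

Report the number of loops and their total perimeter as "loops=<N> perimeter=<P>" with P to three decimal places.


Straddling triangles (32 of 48):
  (v1,v4,v2) [++-] → (1.65697, 0.659128, -0.0224)–(1.93, 0, -0.0224)  len=0.7134
  (v2,v4,v5) [-+-] → (1.65697, 0.659128, -0.0224)–(1.3647, 1.3647, -0.0224)  len=0.7637
  (v2,v5,v0) [--+] → (3.01196, 0.0464438, -0.0224)–(3.0312, 0, -0.0224)  len=0.0503
  (v0,v5,v3) [+-+] → (3.01196, 0.0464438, -0.0224)–(2.14337, 2.14337, -0.0224)  len=2.2697
  (v4,v7,v5) [++-] → (0.705572, 1.63773, -0.0224)–(1.3647, 1.3647, -0.0224)  len=0.7134
  (v5,v7,v8) [-+-] → (0.705572, 1.63773, -0.0224)–(0, 1.93, -0.0224)  len=0.7637
  (v5,v8,v3) [--+] → (2.09692, 2.16261, -0.0224)–(2.14337, 2.14337, -0.0224)  len=0.0503
  (v3,v8,v6) [+-+] → (2.09692, 2.16261, -0.0224)–(0, 3.0312, -0.0224)  len=2.2697
  (v7,v10,v8) [++-] → (-0.659128, 1.65697, -0.0224)–(0, 1.93, -0.0224)  len=0.7134
  (v8,v10,v11) [-+-] → (-0.659128, 1.65697, -0.0224)–(-1.3647, 1.3647, -0.0224)  len=0.7637
  (v8,v11,v6) [--+] → (-0.0464438, 3.01196, -0.0224)–(0, 3.0312, -0.0224)  len=0.0503
  (v6,v11,v9) [+-+] → (-0.0464438, 3.01196, -0.0224)–(-2.14337, 2.14337, -0.0224)  len=2.2697
  (v10,v13,v11) [++-] → (-1.63773, 0.705572, -0.0224)–(-1.3647, 1.3647, -0.0224)  len=0.7134
  (v11,v13,v14) [-+-] → (-1.63773, 0.705572, -0.0224)–(-1.93, 0, -0.0224)  len=0.7637
  (v11,v14,v9) [--+] → (-2.16261, 2.09692, -0.0224)–(-2.14337, 2.14337, -0.0224)  len=0.0503
  (v9,v14,v12) [+-+] → (-2.16261, 2.09692, -0.0224)–(-3.0312, 0, -0.0224)  len=2.2697
  (v13,v16,v14) [++-] → (-1.65697, -0.659128, -0.0224)–(-1.93, 0, -0.0224)  len=0.7134
  (v14,v16,v17) [-+-] → (-1.65697, -0.659128, -0.0224)–(-1.3647, -1.3647, -0.0224)  len=0.7637
  (v14,v17,v12) [--+] → (-3.01196, -0.0464438, -0.0224)–(-3.0312, 0, -0.0224)  len=0.0503
  (v12,v17,v15) [+-+] → (-3.01196, -0.0464438, -0.0224)–(-2.14337, -2.14337, -0.0224)  len=2.2697
  (v16,v19,v17) [++-] → (-0.705572, -1.63773, -0.0224)–(-1.3647, -1.3647, -0.0224)  len=0.7134
  (v17,v19,v20) [-+-] → (-0.705572, -1.63773, -0.0224)–(0, -1.93, -0.0224)  len=0.7637
  (v17,v20,v15) [--+] → (-2.09692, -2.16261, -0.0224)–(-2.14337, -2.14337, -0.0224)  len=0.0503
  (v15,v20,v18) [+-+] → (-2.09692, -2.16261, -0.0224)–(0, -3.0312, -0.0224)  len=2.2697
  (v19,v22,v20) [++-] → (0.659128, -1.65697, -0.0224)–(0, -1.93, -0.0224)  len=0.7134
  (v20,v22,v23) [-+-] → (0.659128, -1.65697, -0.0224)–(1.3647, -1.3647, -0.0224)  len=0.7637
  (v20,v23,v18) [--+] → (0.0464438, -3.01196, -0.0224)–(0, -3.0312, -0.0224)  len=0.0503
  (v18,v23,v21) [+-+] → (0.0464438, -3.01196, -0.0224)–(2.14337, -2.14337, -0.0224)  len=2.2697
  (v22,v1,v23) [++-] → (1.63773, -0.705572, -0.0224)–(1.3647, -1.3647, -0.0224)  len=0.7134
  (v23,v1,v2) [-+-] → (1.63773, -0.705572, -0.0224)–(1.93, 0, -0.0224)  len=0.7637
  (v23,v2,v21) [--+] → (2.16261, -2.09692, -0.0224)–(2.14337, -2.14337, -0.0224)  len=0.0503
  (v21,v2,v0) [+-+] → (2.16261, -2.09692, -0.0224)–(3.0312, 0, -0.0224)  len=2.2697

Chained into 2 loop(s):
  loop 1: 16 segments, perimeter = 11.8172
  loop 2: 16 segments, perimeter = 18.5598
Total perimeter = 30.377

loops=2 perimeter=30.377


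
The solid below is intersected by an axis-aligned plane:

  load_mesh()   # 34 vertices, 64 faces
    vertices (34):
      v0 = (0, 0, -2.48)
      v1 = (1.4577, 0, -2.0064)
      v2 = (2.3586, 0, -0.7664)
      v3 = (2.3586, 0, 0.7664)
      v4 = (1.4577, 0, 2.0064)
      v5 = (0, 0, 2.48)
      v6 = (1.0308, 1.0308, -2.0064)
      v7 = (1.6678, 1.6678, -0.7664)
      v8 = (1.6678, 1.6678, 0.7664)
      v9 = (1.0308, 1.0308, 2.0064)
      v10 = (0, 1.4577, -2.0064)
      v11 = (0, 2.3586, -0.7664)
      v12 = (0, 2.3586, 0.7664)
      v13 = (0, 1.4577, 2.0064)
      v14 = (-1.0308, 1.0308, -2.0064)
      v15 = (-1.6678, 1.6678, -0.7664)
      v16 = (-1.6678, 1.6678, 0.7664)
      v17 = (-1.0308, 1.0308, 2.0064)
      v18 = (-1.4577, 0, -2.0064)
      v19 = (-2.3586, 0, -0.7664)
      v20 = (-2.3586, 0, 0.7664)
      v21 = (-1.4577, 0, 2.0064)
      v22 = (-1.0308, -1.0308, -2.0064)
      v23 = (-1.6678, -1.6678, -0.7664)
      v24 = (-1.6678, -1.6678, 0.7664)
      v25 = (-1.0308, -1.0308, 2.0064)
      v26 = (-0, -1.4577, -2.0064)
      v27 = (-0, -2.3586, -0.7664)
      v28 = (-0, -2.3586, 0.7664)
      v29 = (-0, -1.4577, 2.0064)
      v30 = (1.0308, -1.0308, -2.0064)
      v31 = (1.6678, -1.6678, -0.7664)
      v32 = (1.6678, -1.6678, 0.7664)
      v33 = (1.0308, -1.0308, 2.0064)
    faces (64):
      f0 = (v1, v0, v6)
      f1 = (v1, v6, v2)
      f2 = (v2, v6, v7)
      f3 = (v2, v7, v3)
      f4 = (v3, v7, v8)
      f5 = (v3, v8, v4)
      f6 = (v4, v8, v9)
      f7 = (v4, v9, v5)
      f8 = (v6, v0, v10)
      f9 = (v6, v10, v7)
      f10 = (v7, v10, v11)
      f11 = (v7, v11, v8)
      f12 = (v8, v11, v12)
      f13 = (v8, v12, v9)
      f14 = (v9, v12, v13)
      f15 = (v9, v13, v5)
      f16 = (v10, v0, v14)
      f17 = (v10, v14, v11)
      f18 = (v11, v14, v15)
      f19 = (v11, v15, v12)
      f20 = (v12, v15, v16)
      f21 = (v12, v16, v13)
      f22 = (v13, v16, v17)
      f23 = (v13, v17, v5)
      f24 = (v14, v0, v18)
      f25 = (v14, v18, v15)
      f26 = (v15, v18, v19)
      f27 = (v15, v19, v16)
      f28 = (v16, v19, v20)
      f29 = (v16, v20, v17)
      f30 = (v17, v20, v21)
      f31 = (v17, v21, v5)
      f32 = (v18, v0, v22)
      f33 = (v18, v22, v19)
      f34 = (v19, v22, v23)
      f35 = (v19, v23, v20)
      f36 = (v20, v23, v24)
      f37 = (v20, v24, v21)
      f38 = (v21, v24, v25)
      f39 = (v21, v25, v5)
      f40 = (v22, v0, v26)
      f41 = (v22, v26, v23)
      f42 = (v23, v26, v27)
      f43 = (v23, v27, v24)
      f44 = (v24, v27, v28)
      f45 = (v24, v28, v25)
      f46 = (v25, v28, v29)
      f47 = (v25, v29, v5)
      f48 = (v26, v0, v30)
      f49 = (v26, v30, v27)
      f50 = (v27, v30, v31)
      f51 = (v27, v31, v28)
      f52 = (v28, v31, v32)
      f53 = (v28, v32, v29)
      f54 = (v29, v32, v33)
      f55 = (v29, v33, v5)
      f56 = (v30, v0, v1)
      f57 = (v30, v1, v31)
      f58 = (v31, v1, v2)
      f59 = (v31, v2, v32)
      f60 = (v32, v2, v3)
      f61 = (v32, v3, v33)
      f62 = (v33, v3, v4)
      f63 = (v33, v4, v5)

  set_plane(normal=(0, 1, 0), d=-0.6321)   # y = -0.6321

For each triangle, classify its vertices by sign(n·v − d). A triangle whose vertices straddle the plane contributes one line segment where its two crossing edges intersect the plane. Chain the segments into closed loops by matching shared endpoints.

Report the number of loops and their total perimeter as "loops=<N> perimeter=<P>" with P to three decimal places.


Straddling triangles (20 of 64):
  (v18,v0,v22) [++-] → (-0.6321, -0.6321, -2.18958)–(-1.19592, -0.6321, -2.0064)  len=0.5928
  (v18,v22,v19) [+-+] → (-1.19592, -0.6321, -2.0064)–(-1.54438, -0.6321, -1.52678)  len=0.5928
  (v19,v22,v23) [+--] → (-1.54438, -0.6321, -1.52678)–(-2.09679, -0.6321, -0.7664)  len=0.9399
  (v19,v23,v20) [+-+] → (-2.09679, -0.6321, -0.7664)–(-2.09679, -0.6321, 0.185465)  len=0.9519
  (v20,v23,v24) [+--] → (-2.09679, -0.6321, 0.185465)–(-2.09679, -0.6321, 0.7664)  len=0.5809
  (v20,v24,v21) [+-+] → (-2.09679, -0.6321, 0.7664)–(-1.53733, -0.6321, 1.53644)  len=0.9518
  (v21,v24,v25) [+--] → (-1.53733, -0.6321, 1.53644)–(-1.19592, -0.6321, 2.0064)  len=0.5809
  (v21,v25,v5) [+-+] → (-1.19592, -0.6321, 2.0064)–(-0.6321, -0.6321, 2.18958)  len=0.5928
  (v22,v0,v26) [-+-] → (-0.6321, -0.6321, -2.18958)–(0, -0.6321, -2.27463)  len=0.6378
  (v25,v29,v5) [--+] → (0, -0.6321, 2.27463)–(-0.6321, -0.6321, 2.18958)  len=0.6378
  (v26,v0,v30) [-+-] → (0, -0.6321, -2.27463)–(0.6321, -0.6321, -2.18958)  len=0.6378
  (v29,v33,v5) [--+] → (0.6321, -0.6321, 2.18958)–(0, -0.6321, 2.27463)  len=0.6378
  (v30,v0,v1) [-++] → (0.6321, -0.6321, -2.18958)–(1.19592, -0.6321, -2.0064)  len=0.5928
  (v30,v1,v31) [-+-] → (1.19592, -0.6321, -2.0064)–(1.53733, -0.6321, -1.53644)  len=0.5809
  (v31,v1,v2) [-++] → (1.53733, -0.6321, -1.53644)–(2.09679, -0.6321, -0.7664)  len=0.9518
  (v31,v2,v32) [-+-] → (2.09679, -0.6321, -0.7664)–(2.09679, -0.6321, -0.185465)  len=0.5809
  (v32,v2,v3) [-++] → (2.09679, -0.6321, -0.185465)–(2.09679, -0.6321, 0.7664)  len=0.9519
  (v32,v3,v33) [-+-] → (2.09679, -0.6321, 0.7664)–(1.54438, -0.6321, 1.52678)  len=0.9399
  (v33,v3,v4) [-++] → (1.54438, -0.6321, 1.52678)–(1.19592, -0.6321, 2.0064)  len=0.5928
  (v33,v4,v5) [-++] → (1.19592, -0.6321, 2.0064)–(0.6321, -0.6321, 2.18958)  len=0.5928

Chained into 1 loop(s):
  loop 1: 20 segments, perimeter = 14.1189
Total perimeter = 14.119

loops=1 perimeter=14.119


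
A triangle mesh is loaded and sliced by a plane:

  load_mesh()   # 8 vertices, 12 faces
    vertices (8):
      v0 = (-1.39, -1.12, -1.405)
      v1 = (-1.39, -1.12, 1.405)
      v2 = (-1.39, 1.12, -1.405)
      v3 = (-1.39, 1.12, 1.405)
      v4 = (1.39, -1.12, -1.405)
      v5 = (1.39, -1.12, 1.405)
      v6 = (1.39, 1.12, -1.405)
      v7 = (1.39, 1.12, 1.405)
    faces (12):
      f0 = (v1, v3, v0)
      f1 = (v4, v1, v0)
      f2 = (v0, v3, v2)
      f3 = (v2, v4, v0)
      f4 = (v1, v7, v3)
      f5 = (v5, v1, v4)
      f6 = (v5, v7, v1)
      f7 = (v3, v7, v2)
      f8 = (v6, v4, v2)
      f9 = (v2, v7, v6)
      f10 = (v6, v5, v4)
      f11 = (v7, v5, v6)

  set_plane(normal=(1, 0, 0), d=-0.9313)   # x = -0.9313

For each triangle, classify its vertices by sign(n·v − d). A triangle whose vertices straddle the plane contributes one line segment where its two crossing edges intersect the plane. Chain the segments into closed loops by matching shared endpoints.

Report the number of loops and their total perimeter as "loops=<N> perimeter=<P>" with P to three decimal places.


loops=1 perimeter=10.100

Straddling triangles (8 of 12):
  (v4,v1,v0) [+--] → (-0.9313, -1.12, 0.94135)–(-0.9313, -1.12, -1.405)  len=2.3464
  (v2,v4,v0) [-+-] → (-0.9313, 0.7504, -1.405)–(-0.9313, -1.12, -1.405)  len=1.8704
  (v1,v7,v3) [-+-] → (-0.9313, -0.7504, 1.405)–(-0.9313, 1.12, 1.405)  len=1.8704
  (v5,v1,v4) [+-+] → (-0.9313, -1.12, 1.405)–(-0.9313, -1.12, 0.94135)  len=0.4636
  (v5,v7,v1) [++-] → (-0.9313, -0.7504, 1.405)–(-0.9313, -1.12, 1.405)  len=0.3696
  (v3,v7,v2) [-+-] → (-0.9313, 1.12, 1.405)–(-0.9313, 1.12, -0.94135)  len=2.3464
  (v6,v4,v2) [++-] → (-0.9313, 0.7504, -1.405)–(-0.9313, 1.12, -1.405)  len=0.3696
  (v2,v7,v6) [-++] → (-0.9313, 1.12, -0.94135)–(-0.9313, 1.12, -1.405)  len=0.4636

Chained into 1 loop(s):
  loop 1: 8 segments, perimeter = 10.1000
Total perimeter = 10.100


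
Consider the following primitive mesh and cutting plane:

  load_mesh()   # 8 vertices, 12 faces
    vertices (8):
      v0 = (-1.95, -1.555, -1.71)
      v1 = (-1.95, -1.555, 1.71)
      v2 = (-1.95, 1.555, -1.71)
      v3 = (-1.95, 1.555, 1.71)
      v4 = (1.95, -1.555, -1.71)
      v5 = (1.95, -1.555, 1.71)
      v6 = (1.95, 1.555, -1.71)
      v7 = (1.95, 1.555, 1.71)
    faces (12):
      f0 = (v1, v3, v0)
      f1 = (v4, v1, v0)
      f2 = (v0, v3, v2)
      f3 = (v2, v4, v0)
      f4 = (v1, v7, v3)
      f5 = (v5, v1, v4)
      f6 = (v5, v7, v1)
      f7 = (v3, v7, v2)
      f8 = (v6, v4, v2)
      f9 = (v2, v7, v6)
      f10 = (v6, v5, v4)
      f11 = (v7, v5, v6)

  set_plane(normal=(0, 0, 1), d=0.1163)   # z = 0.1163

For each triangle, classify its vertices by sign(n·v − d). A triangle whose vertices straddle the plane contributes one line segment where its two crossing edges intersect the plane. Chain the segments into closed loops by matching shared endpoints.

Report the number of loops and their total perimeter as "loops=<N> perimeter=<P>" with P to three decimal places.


Straddling triangles (8 of 12):
  (v1,v3,v0) [++-] → (-1.95, 0.105758, 0.1163)–(-1.95, -1.555, 0.1163)  len=1.6608
  (v4,v1,v0) [-+-] → (-0.132623, -1.555, 0.1163)–(-1.95, -1.555, 0.1163)  len=1.8174
  (v0,v3,v2) [-+-] → (-1.95, 0.105758, 0.1163)–(-1.95, 1.555, 0.1163)  len=1.4492
  (v5,v1,v4) [++-] → (-0.132623, -1.555, 0.1163)–(1.95, -1.555, 0.1163)  len=2.0826
  (v3,v7,v2) [++-] → (0.132623, 1.555, 0.1163)–(-1.95, 1.555, 0.1163)  len=2.0826
  (v2,v7,v6) [-+-] → (0.132623, 1.555, 0.1163)–(1.95, 1.555, 0.1163)  len=1.8174
  (v6,v5,v4) [-+-] → (1.95, -0.105758, 0.1163)–(1.95, -1.555, 0.1163)  len=1.4492
  (v7,v5,v6) [++-] → (1.95, -0.105758, 0.1163)–(1.95, 1.555, 0.1163)  len=1.6608

Chained into 1 loop(s):
  loop 1: 8 segments, perimeter = 14.0200
Total perimeter = 14.020

loops=1 perimeter=14.020


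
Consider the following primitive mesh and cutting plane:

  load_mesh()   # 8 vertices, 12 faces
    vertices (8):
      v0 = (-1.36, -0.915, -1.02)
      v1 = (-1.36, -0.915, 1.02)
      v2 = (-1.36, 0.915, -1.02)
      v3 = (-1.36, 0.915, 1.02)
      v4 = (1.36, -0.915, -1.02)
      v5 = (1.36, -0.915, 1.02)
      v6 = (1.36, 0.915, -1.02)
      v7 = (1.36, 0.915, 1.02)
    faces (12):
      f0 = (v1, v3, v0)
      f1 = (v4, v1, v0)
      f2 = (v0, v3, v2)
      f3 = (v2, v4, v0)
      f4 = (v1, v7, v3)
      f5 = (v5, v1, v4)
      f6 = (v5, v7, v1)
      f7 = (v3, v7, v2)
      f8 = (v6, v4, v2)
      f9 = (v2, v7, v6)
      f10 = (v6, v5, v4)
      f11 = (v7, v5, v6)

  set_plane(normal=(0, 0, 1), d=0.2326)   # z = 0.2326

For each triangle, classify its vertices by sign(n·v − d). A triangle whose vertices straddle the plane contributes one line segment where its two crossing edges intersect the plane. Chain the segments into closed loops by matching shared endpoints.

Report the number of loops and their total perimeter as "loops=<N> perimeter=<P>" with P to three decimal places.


loops=1 perimeter=9.100

Straddling triangles (8 of 12):
  (v1,v3,v0) [++-] → (-1.36, 0.208656, 0.2326)–(-1.36, -0.915, 0.2326)  len=1.1237
  (v4,v1,v0) [-+-] → (-0.310133, -0.915, 0.2326)–(-1.36, -0.915, 0.2326)  len=1.0499
  (v0,v3,v2) [-+-] → (-1.36, 0.208656, 0.2326)–(-1.36, 0.915, 0.2326)  len=0.7063
  (v5,v1,v4) [++-] → (-0.310133, -0.915, 0.2326)–(1.36, -0.915, 0.2326)  len=1.6701
  (v3,v7,v2) [++-] → (0.310133, 0.915, 0.2326)–(-1.36, 0.915, 0.2326)  len=1.6701
  (v2,v7,v6) [-+-] → (0.310133, 0.915, 0.2326)–(1.36, 0.915, 0.2326)  len=1.0499
  (v6,v5,v4) [-+-] → (1.36, -0.208656, 0.2326)–(1.36, -0.915, 0.2326)  len=0.7063
  (v7,v5,v6) [++-] → (1.36, -0.208656, 0.2326)–(1.36, 0.915, 0.2326)  len=1.1237

Chained into 1 loop(s):
  loop 1: 8 segments, perimeter = 9.1000
Total perimeter = 9.100


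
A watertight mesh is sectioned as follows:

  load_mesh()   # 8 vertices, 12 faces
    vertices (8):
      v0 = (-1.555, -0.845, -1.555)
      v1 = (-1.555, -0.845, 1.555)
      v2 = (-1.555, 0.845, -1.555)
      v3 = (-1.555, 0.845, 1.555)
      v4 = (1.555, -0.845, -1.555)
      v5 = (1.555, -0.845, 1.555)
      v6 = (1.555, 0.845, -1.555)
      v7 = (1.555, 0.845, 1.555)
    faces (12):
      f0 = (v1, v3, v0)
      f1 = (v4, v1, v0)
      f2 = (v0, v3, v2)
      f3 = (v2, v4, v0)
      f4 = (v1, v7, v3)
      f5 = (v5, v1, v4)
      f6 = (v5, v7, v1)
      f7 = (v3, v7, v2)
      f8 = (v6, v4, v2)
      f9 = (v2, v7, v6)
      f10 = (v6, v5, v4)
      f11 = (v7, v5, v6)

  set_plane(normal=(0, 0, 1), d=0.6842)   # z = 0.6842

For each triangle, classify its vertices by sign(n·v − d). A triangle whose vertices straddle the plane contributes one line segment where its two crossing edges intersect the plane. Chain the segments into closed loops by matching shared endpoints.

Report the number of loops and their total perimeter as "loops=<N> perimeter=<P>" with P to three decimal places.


Straddling triangles (8 of 12):
  (v1,v3,v0) [++-] → (-1.555, 0.3718, 0.6842)–(-1.555, -0.845, 0.6842)  len=1.2168
  (v4,v1,v0) [-+-] → (-0.6842, -0.845, 0.6842)–(-1.555, -0.845, 0.6842)  len=0.8708
  (v0,v3,v2) [-+-] → (-1.555, 0.3718, 0.6842)–(-1.555, 0.845, 0.6842)  len=0.4732
  (v5,v1,v4) [++-] → (-0.6842, -0.845, 0.6842)–(1.555, -0.845, 0.6842)  len=2.2392
  (v3,v7,v2) [++-] → (0.6842, 0.845, 0.6842)–(-1.555, 0.845, 0.6842)  len=2.2392
  (v2,v7,v6) [-+-] → (0.6842, 0.845, 0.6842)–(1.555, 0.845, 0.6842)  len=0.8708
  (v6,v5,v4) [-+-] → (1.555, -0.3718, 0.6842)–(1.555, -0.845, 0.6842)  len=0.4732
  (v7,v5,v6) [++-] → (1.555, -0.3718, 0.6842)–(1.555, 0.845, 0.6842)  len=1.2168

Chained into 1 loop(s):
  loop 1: 8 segments, perimeter = 9.6000
Total perimeter = 9.600

loops=1 perimeter=9.600


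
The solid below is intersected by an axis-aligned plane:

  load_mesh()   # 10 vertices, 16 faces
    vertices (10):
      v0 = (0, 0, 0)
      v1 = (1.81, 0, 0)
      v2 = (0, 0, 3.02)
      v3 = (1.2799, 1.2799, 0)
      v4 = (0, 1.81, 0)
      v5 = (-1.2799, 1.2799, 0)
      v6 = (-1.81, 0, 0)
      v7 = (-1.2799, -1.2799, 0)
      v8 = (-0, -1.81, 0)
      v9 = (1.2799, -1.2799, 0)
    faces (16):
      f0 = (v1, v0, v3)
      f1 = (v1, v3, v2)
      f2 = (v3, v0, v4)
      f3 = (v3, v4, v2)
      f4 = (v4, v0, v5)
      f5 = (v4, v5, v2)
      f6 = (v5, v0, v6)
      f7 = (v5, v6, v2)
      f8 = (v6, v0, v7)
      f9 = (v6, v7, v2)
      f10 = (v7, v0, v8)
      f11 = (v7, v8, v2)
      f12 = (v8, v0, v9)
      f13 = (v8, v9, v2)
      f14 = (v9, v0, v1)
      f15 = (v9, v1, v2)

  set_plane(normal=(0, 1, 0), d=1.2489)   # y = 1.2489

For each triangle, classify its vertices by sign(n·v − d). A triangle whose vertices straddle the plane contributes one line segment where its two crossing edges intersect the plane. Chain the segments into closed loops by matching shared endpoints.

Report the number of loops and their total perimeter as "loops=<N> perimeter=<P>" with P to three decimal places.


Straddling triangles (8 of 16):
  (v1,v0,v3) [--+] → (1.2489, 1.2489, 0)–(1.29274, 1.2489, 0)  len=0.0438
  (v1,v3,v2) [-+-] → (1.29274, 1.2489, 0)–(1.2489, 1.2489, 0.0731463)  len=0.0853
  (v3,v0,v4) [+-+] → (1.2489, 1.2489, 0)–(0, 1.2489, 0)  len=1.2489
  (v3,v4,v2) [++-] → (0, 1.2489, 0.9362)–(1.2489, 1.2489, 0.0731463)  len=1.5181
  (v4,v0,v5) [+-+] → (0, 1.2489, 0)–(-1.2489, 1.2489, 0)  len=1.2489
  (v4,v5,v2) [++-] → (-1.2489, 1.2489, 0.0731463)–(0, 1.2489, 0.9362)  len=1.5181
  (v5,v0,v6) [+--] → (-1.2489, 1.2489, 0)–(-1.29274, 1.2489, 0)  len=0.0438
  (v5,v6,v2) [+--] → (-1.29274, 1.2489, 0)–(-1.2489, 1.2489, 0.0731463)  len=0.0853

Chained into 1 loop(s):
  loop 1: 8 segments, perimeter = 5.7922
Total perimeter = 5.792

loops=1 perimeter=5.792


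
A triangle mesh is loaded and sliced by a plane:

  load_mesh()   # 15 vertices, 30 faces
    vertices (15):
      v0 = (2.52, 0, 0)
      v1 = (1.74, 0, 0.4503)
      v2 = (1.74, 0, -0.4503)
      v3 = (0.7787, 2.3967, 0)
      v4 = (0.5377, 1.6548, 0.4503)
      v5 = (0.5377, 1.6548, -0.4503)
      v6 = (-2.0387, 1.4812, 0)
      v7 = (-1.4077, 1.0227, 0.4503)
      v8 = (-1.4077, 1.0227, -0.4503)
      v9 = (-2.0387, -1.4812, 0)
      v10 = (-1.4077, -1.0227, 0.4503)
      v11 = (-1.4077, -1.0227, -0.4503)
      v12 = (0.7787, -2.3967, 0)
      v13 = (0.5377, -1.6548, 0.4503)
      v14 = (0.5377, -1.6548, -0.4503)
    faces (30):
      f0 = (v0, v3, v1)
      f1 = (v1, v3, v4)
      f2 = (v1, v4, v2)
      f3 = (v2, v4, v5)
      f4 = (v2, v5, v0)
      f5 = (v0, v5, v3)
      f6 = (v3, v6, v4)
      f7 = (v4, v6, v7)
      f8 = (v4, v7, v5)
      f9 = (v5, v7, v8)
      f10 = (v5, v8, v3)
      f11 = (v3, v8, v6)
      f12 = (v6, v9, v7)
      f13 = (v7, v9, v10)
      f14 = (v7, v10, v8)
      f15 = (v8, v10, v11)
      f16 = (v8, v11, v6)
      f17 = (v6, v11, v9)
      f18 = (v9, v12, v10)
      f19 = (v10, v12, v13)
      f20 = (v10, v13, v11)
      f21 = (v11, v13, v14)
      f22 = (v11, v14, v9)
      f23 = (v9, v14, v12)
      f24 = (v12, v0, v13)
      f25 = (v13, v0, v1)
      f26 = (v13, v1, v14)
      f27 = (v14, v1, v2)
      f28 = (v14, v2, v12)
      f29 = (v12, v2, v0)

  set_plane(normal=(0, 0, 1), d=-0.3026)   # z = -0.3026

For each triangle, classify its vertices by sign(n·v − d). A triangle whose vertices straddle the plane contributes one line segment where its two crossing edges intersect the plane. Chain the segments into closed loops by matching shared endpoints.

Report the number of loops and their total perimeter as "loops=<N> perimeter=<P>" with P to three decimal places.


loops=2 perimeter=21.959

Straddling triangles (20 of 30):
  (v1,v4,v2) [++-] → (1.54282, 0.27139, -0.3026)–(1.74, 0, -0.3026)  len=0.3355
  (v2,v4,v5) [-+-] → (1.54282, 0.27139, -0.3026)–(0.5377, 1.6548, -0.3026)  len=1.7100
  (v2,v5,v0) [--+] → (1.1879, 1.11202, -0.3026)–(1.99584, 0, -0.3026)  len=1.3745
  (v0,v5,v3) [+-+] → (1.1879, 1.11202, -0.3026)–(0.616749, 1.89815, -0.3026)  len=0.9717
  (v4,v7,v5) [++-] → (0.218651, 1.55113, -0.3026)–(0.5377, 1.6548, -0.3026)  len=0.3355
  (v5,v7,v8) [-+-] → (0.218651, 1.55113, -0.3026)–(-1.4077, 1.0227, -0.3026)  len=1.7100
  (v5,v8,v3) [--+] → (-0.690553, 1.47338, -0.3026)–(0.616749, 1.89815, -0.3026)  len=1.3746
  (v3,v8,v6) [+-+] → (-0.690553, 1.47338, -0.3026)–(-1.61467, 1.17309, -0.3026)  len=0.9717
  (v7,v10,v8) [++-] → (-1.4077, 0.687251, -0.3026)–(-1.4077, 1.0227, -0.3026)  len=0.3354
  (v8,v10,v11) [-+-] → (-1.4077, 0.687251, -0.3026)–(-1.4077, -1.0227, -0.3026)  len=1.7100
  (v8,v11,v6) [--+] → (-1.61467, -0.201412, -0.3026)–(-1.61467, 1.17309, -0.3026)  len=1.3745
  (v6,v11,v9) [+-+] → (-1.61467, -0.201412, -0.3026)–(-1.61467, -1.17309, -0.3026)  len=0.9717
  (v10,v13,v11) [++-] → (-1.08865, -1.12637, -0.3026)–(-1.4077, -1.0227, -0.3026)  len=0.3355
  (v11,v13,v14) [-+-] → (-1.08865, -1.12637, -0.3026)–(0.5377, -1.6548, -0.3026)  len=1.7100
  (v11,v14,v9) [--+] → (-0.307368, -1.59786, -0.3026)–(-1.61467, -1.17309, -0.3026)  len=1.3746
  (v9,v14,v12) [+-+] → (-0.307368, -1.59786, -0.3026)–(0.616749, -1.89815, -0.3026)  len=0.9717
  (v13,v1,v14) [++-] → (0.734879, -1.38341, -0.3026)–(0.5377, -1.6548, -0.3026)  len=0.3355
  (v14,v1,v2) [-+-] → (0.734879, -1.38341, -0.3026)–(1.74, 0, -0.3026)  len=1.7100
  (v14,v2,v12) [--+] → (1.42469, -0.786126, -0.3026)–(0.616749, -1.89815, -0.3026)  len=1.3745
  (v12,v2,v0) [+-+] → (1.42469, -0.786126, -0.3026)–(1.99584, 0, -0.3026)  len=0.9717

Chained into 2 loop(s):
  loop 1: 10 segments, perimeter = 10.2273
  loop 2: 10 segments, perimeter = 11.7312
Total perimeter = 21.959
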